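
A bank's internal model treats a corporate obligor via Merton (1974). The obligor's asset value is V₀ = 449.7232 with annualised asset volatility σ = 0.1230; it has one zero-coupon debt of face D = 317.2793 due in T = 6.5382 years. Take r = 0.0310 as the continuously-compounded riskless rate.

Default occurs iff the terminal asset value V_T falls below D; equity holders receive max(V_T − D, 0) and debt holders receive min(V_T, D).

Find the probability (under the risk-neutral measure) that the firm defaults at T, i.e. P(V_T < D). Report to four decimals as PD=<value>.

d₁ = [ln(V₀/D) + (r + σ²/2)T] / (σ√T)
   = [ln(449.7232/317.2793) + (0.0310 + 0.5·0.1230²)·6.5382] / (0.1230·√6.5382)
   = [0.348850 + 0.252142] / 0.314510 = 1.910885
d₂ = d₁ − σ√T = 1.910885 − 0.314510 = 1.596376
risk-neutral PD = N(−d₂) = N(-1.596376) = 0.055202

PD=0.0552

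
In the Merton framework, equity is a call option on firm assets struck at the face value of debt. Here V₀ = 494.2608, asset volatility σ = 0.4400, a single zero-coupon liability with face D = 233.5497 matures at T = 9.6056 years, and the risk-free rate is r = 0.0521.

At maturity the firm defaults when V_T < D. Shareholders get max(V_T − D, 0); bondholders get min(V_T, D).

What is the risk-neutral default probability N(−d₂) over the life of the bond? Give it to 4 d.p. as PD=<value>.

PD=0.4072

d₁ = [ln(V₀/D) + (r + σ²/2)T] / (σ√T)
   = [ln(494.2608/233.5497) + (0.0521 + 0.5·0.4400²)·9.6056] / (0.4400·√9.6056)
   = [0.749668 + 1.430274] / 1.363688 = 1.598564
d₂ = d₁ − σ√T = 1.598564 − 1.363688 = 0.234876
risk-neutral PD = N(−d₂) = N(-0.234876) = 0.407152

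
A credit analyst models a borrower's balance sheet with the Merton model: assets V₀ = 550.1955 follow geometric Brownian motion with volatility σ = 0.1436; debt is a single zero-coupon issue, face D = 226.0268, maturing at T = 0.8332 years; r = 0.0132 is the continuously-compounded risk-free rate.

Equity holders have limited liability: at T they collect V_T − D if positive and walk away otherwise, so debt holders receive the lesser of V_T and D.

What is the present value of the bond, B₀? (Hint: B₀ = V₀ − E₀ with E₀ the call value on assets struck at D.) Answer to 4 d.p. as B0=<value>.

B0=223.5545

d₁ = [ln(V₀/D) + (r + σ²/2)T] / (σ√T)
   = [ln(550.1955/226.0268) + (0.0132 + 0.5·0.1436²)·0.8332] / (0.1436·√0.8332)
   = [0.889620 + 0.019589] / 0.131078 = 6.936409
d₂ = d₁ − σ√T = 6.936409 − 0.131078 = 6.805331
N(d₁) = 1.000000,  N(d₂) = 1.000000,  e^(−rT) = 0.989062
E₀ = V₀·N(d₁) − D·e^(−rT)·N(d₂)
   = 550.1955·1.000000 − 226.0268·0.989062·1.000000 = 326.640977
B₀ = V₀ − E₀ = 550.1955 − 326.640977 = 223.554523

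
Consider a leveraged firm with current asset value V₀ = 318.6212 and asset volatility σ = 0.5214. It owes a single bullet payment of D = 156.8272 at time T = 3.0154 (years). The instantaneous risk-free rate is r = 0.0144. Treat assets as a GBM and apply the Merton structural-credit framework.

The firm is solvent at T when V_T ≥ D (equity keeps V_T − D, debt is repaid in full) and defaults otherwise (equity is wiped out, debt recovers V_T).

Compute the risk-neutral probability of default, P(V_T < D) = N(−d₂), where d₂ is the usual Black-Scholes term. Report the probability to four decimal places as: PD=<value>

PD=0.3527

d₁ = [ln(V₀/D) + (r + σ²/2)T] / (σ√T)
   = [ln(318.6212/156.8272) + (0.0144 + 0.5·0.5214²)·3.0154] / (0.5214·√3.0154)
   = [0.708858 + 0.453302] / 0.905406 = 1.283579
d₂ = d₁ − σ√T = 1.283579 − 0.905406 = 0.378173
risk-neutral PD = N(−d₂) = N(-0.378173) = 0.352651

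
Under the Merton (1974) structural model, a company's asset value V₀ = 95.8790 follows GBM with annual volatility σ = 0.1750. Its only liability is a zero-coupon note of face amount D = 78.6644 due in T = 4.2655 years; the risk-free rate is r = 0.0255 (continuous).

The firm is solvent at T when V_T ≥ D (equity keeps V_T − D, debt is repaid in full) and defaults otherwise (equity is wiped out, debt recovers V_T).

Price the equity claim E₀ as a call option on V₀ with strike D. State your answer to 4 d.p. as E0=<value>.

d₁ = [ln(V₀/D) + (r + σ²/2)T] / (σ√T)
   = [ln(95.8790/78.6644) + (0.0255 + 0.5·0.1750²)·4.2655] / (0.1750·√4.2655)
   = [0.197896 + 0.174086] / 0.361429 = 1.029198
d₂ = d₁ − σ√T = 1.029198 − 0.361429 = 0.667769
N(d₁) = 0.848307,  N(d₂) = 0.747859,  e^(−rT) = 0.896936
E₀ = V₀·N(d₁) − D·e^(−rT)·N(d₂)
   = 95.8790·0.848307 − 78.6644·0.896936·0.747859 = 28.568099

E0=28.5681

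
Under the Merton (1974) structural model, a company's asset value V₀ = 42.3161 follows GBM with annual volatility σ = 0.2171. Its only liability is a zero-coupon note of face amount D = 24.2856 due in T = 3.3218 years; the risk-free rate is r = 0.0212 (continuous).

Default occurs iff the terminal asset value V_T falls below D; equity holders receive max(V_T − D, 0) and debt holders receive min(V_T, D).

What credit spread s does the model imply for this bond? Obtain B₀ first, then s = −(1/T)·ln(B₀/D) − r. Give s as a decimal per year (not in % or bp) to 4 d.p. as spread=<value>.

d₁ = [ln(V₀/D) + (r + σ²/2)T] / (σ√T)
   = [ln(42.3161/24.2856) + (0.0212 + 0.5·0.2171²)·3.3218] / (0.2171·√3.3218)
   = [0.555284 + 0.148704] / 0.395682 = 1.779176
d₂ = d₁ − σ√T = 1.779176 − 0.395682 = 1.383494
N(d₁) = 0.962395,  N(d₂) = 0.916743,  e^(−rT) = 0.932000
E₀ = V₀·N(d₁) − D·e^(−rT)·N(d₂)
   = 42.3161·0.962395 − 24.2856·0.932000·0.916743 = 19.975047
B₀ = V₀ − E₀ = 42.3161 − 19.975047 = 22.341053
spread = −(1/T)·ln(B₀/D) − r = −(1/3.3218)·ln(22.341053/24.2856) − 0.0212 = 0.00392422

spread=0.0039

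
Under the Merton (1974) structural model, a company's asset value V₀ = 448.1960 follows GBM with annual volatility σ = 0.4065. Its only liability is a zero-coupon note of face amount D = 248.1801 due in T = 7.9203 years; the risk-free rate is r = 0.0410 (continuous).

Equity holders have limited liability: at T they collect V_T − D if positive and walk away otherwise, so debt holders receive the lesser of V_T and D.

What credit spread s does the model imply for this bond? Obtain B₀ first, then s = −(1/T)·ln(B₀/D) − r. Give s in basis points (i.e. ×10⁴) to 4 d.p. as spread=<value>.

d₁ = [ln(V₀/D) + (r + σ²/2)T] / (σ√T)
   = [ln(448.1960/248.1801) + (0.0410 + 0.5·0.4065²)·7.9203] / (0.4065·√7.9203)
   = [0.591076 + 0.979116] / 1.144014 = 1.372529
d₂ = d₁ − σ√T = 1.372529 − 1.144014 = 0.228515
N(d₁) = 0.915051,  N(d₂) = 0.590377,  e^(−rT) = 0.722721
E₀ = V₀·N(d₁) − D·e^(−rT)·N(d₂)
   = 448.1960·0.915051 − 248.1801·0.722721·0.590377 = 304.229087
B₀ = V₀ − E₀ = 448.1960 − 304.229087 = 143.966913
spread = −(1/T)·ln(B₀/D) − r = −(1/7.9203)·ln(143.966913/248.1801) − 0.0410 = 0.02775638
in basis points: 0.02775638 × 10⁴ = 277.5638 bp

spread=277.5638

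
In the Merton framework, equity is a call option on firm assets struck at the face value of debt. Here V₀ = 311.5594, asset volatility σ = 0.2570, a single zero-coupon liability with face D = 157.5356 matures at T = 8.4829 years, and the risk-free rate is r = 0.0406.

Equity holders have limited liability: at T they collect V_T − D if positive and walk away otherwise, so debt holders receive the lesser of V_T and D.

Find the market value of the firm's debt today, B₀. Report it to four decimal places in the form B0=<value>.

B0=106.4450

d₁ = [ln(V₀/D) + (r + σ²/2)T] / (σ√T)
   = [ln(311.5594/157.5356) + (0.0406 + 0.5·0.2570²)·8.4829] / (0.2570·√8.4829)
   = [0.681939 + 0.624549] / 0.748523 = 1.745420
d₂ = d₁ − σ√T = 1.745420 − 0.748523 = 0.996897
N(d₁) = 0.959544,  N(d₂) = 0.840593,  e^(−rT) = 0.708641
E₀ = V₀·N(d₁) − D·e^(−rT)·N(d₂)
   = 311.5594·0.959544 − 157.5356·0.708641·0.840593 = 205.114380
B₀ = V₀ − E₀ = 311.5594 − 205.114380 = 106.445020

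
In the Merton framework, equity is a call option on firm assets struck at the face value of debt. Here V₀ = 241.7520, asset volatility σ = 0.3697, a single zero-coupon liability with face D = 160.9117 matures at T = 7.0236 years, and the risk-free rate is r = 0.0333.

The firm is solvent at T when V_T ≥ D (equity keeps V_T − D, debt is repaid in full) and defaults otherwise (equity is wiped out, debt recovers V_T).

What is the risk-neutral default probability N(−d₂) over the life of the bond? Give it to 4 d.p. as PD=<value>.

PD=0.4348

d₁ = [ln(V₀/D) + (r + σ²/2)T] / (σ√T)
   = [ln(241.7520/160.9117) + (0.0333 + 0.5·0.3697²)·7.0236] / (0.3697·√7.0236)
   = [0.407057 + 0.713872] / 0.979782 = 1.144060
d₂ = d₁ − σ√T = 1.144060 − 0.979782 = 0.164278
risk-neutral PD = N(−d₂) = N(-0.164278) = 0.434756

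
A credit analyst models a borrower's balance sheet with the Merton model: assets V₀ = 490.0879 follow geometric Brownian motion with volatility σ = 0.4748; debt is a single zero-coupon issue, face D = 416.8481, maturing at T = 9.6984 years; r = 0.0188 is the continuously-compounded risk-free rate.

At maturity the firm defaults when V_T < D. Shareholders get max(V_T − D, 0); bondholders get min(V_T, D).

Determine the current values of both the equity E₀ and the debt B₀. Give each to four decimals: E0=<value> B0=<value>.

E0=302.5991 B0=187.4888

d₁ = [ln(V₀/D) + (r + σ²/2)T] / (σ√T)
   = [ln(490.0879/416.8481) + (0.0188 + 0.5·0.4748²)·9.6984] / (0.4748·√9.6984)
   = [0.161863 + 1.275510] / 1.478634 = 0.972095
d₂ = d₁ − σ√T = 0.972095 − 1.478634 = -0.506540
N(d₁) = 0.834498,  N(d₂) = 0.306239,  e^(−rT) = 0.833326
E₀ = V₀·N(d₁) − D·e^(−rT)·N(d₂)
   = 490.0879·0.834498 − 416.8481·0.833326·0.306239 = 302.599121
B₀ = V₀ − E₀ = 490.0879 − 302.599121 = 187.488779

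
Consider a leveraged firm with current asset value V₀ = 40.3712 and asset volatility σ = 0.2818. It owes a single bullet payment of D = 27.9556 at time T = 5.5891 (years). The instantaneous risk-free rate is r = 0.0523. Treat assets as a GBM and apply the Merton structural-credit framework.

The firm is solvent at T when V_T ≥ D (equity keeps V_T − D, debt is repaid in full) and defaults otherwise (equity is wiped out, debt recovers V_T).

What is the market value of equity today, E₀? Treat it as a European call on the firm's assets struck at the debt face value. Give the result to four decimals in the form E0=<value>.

E0=21.0857

d₁ = [ln(V₀/D) + (r + σ²/2)T] / (σ√T)
   = [ln(40.3712/27.9556) + (0.0523 + 0.5·0.2818²)·5.5891] / (0.2818·√5.5891)
   = [0.367499 + 0.514229] / 0.666211 = 1.323496
d₂ = d₁ − σ√T = 1.323496 − 0.666211 = 0.657285
N(d₁) = 0.907165,  N(d₂) = 0.744501,  e^(−rT) = 0.746537
E₀ = V₀·N(d₁) − D·e^(−rT)·N(d₂)
   = 40.3712·0.907165 − 27.9556·0.746537·0.744501 = 21.085671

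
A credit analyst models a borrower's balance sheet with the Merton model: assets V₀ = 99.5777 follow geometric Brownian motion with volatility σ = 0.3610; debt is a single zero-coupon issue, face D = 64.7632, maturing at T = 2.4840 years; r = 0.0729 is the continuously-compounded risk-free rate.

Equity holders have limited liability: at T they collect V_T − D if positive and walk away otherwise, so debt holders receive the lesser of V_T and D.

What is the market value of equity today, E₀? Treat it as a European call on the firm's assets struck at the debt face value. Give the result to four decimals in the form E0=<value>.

E0=48.4754

d₁ = [ln(V₀/D) + (r + σ²/2)T] / (σ√T)
   = [ln(99.5777/64.7632) + (0.0729 + 0.5·0.3610²)·2.4840] / (0.3610·√2.4840)
   = [0.430201 + 0.342942] / 0.568962 = 1.358867
d₂ = d₁ − σ√T = 1.358867 − 0.568962 = 0.789905
N(d₁) = 0.912906,  N(d₂) = 0.785208,  e^(−rT) = 0.834366
E₀ = V₀·N(d₁) − D·e^(−rT)·N(d₂)
   = 99.5777·0.912906 − 64.7632·0.834366·0.785208 = 48.475372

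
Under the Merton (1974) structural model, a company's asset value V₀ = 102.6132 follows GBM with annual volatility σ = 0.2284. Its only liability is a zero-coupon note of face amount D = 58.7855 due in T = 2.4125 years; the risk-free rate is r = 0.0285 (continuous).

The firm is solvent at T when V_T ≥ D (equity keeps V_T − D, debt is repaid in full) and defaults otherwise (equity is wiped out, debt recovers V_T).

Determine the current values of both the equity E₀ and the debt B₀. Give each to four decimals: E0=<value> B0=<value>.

E0=48.1446 B0=54.4686

d₁ = [ln(V₀/D) + (r + σ²/2)T] / (σ√T)
   = [ln(102.6132/58.7855) + (0.0285 + 0.5·0.2284²)·2.4125] / (0.2284·√2.4125)
   = [0.557071 + 0.131682] / 0.354756 = 1.941485
d₂ = d₁ − σ√T = 1.941485 − 0.354756 = 1.586729
N(d₁) = 0.973900,  N(d₂) = 0.943713,  e^(−rT) = 0.933554
E₀ = V₀·N(d₁) − D·e^(−rT)·N(d₂)
   = 102.6132·0.973900 − 58.7855·0.933554·0.943713 = 48.144572
B₀ = V₀ − E₀ = 102.6132 − 48.144572 = 54.468628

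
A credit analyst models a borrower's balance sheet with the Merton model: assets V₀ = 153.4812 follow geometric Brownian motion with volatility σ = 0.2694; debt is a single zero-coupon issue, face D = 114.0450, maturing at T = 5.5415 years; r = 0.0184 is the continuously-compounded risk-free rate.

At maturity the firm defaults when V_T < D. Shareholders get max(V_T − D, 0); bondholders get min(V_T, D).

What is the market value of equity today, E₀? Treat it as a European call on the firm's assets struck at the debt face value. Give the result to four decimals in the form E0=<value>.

d₁ = [ln(V₀/D) + (r + σ²/2)T] / (σ√T)
   = [ln(153.4812/114.0450) + (0.0184 + 0.5·0.2694²)·5.5415] / (0.2694·√5.5415)
   = [0.296985 + 0.303055] / 0.634178 = 0.946169
d₂ = d₁ − σ√T = 0.946169 − 0.634178 = 0.311991
N(d₁) = 0.827969,  N(d₂) = 0.622476,  e^(−rT) = 0.903062
E₀ = V₀·N(d₁) − D·e^(−rT)·N(d₂)
   = 153.4812·0.827969 − 114.0450·0.903062·0.622476 = 62.968968

E0=62.9690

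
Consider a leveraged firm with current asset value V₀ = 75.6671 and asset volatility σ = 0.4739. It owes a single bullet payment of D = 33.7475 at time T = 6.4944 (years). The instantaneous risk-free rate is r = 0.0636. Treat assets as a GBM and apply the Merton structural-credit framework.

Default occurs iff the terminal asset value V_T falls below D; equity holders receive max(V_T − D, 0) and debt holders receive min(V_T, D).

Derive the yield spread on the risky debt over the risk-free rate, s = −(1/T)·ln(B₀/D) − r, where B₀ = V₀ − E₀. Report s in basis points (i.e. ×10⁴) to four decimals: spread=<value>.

d₁ = [ln(V₀/D) + (r + σ²/2)T] / (σ√T)
   = [ln(75.6671/33.7475) + (0.0636 + 0.5·0.4739²)·6.4944] / (0.4739·√6.4944)
   = [0.807437 + 1.142304] / 1.207692 = 1.614436
d₂ = d₁ − σ√T = 1.614436 − 1.207692 = 0.406743
N(d₁) = 0.946784,  N(d₂) = 0.657902,  e^(−rT) = 0.661633
E₀ = V₀·N(d₁) − D·e^(−rT)·N(d₂)
   = 75.6671·0.946784 − 33.7475·0.661633·0.657902 = 56.950423
B₀ = V₀ − E₀ = 75.6671 − 56.950423 = 18.716677
spread = −(1/T)·ln(B₀/D) − r = −(1/6.4944)·ln(18.716677/33.7475) − 0.0636 = 0.02716918
in basis points: 0.02716918 × 10⁴ = 271.6918 bp

spread=271.6918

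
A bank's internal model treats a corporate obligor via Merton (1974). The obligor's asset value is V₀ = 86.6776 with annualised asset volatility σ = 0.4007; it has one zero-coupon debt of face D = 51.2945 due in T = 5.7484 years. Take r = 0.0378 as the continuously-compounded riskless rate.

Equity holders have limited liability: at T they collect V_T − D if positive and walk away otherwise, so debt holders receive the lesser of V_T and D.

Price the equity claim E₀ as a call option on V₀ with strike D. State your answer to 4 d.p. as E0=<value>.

E0=52.1838

d₁ = [ln(V₀/D) + (r + σ²/2)T] / (σ√T)
   = [ln(86.6776/51.2945) + (0.0378 + 0.5·0.4007²)·5.7484] / (0.4007·√5.7484)
   = [0.524612 + 0.678772] / 0.960711 = 1.252598
d₂ = d₁ − σ√T = 1.252598 − 0.960711 = 0.291886
N(d₁) = 0.894824,  N(d₂) = 0.614813,  e^(−rT) = 0.804697
E₀ = V₀·N(d₁) − D·e^(−rT)·N(d₂)
   = 86.6776·0.894824 − 51.2945·0.804697·0.614813 = 52.183831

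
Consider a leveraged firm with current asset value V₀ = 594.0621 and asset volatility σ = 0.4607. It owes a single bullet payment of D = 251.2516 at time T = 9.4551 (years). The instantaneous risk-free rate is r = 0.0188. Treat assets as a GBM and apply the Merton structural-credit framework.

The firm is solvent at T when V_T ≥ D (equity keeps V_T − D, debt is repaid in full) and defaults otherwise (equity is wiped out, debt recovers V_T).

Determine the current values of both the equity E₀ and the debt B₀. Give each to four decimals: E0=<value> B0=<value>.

E0=442.4174 B0=151.6447

d₁ = [ln(V₀/D) + (r + σ²/2)T] / (σ√T)
   = [ln(594.0621/251.2516) + (0.0188 + 0.5·0.4607²)·9.4551] / (0.4607·√9.4551)
   = [0.860529 + 1.181152] / 1.416613 = 1.441241
d₂ = d₁ − σ√T = 1.441241 − 1.416613 = 0.024628
N(d₁) = 0.925242,  N(d₂) = 0.509824,  e^(−rT) = 0.837147
E₀ = V₀·N(d₁) − D·e^(−rT)·N(d₂)
   = 594.0621·0.925242 − 251.2516·0.837147·0.509824 = 442.417448
B₀ = V₀ − E₀ = 594.0621 − 442.417448 = 151.644652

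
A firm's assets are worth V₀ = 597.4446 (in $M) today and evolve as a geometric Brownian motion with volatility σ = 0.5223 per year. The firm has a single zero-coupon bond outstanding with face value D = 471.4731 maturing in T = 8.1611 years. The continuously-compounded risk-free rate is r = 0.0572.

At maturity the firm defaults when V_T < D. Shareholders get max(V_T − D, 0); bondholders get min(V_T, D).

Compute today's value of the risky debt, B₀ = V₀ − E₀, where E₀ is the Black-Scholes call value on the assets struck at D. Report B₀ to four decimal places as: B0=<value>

B0=182.5643

d₁ = [ln(V₀/D) + (r + σ²/2)T] / (σ√T)
   = [ln(597.4446/471.4731) + (0.0572 + 0.5·0.5223²)·8.1611] / (0.5223·√8.1611)
   = [0.236800 + 1.579978] / 1.492088 = 1.217608
d₂ = d₁ − σ√T = 1.217608 − 1.492088 = -0.274480
N(d₁) = 0.888313,  N(d₂) = 0.391858,  e^(−rT) = 0.626996
E₀ = V₀·N(d₁) − D·e^(−rT)·N(d₂)
   = 597.4446·0.888313 − 471.4731·0.626996·0.391858 = 414.880270
B₀ = V₀ − E₀ = 597.4446 − 414.880270 = 182.564330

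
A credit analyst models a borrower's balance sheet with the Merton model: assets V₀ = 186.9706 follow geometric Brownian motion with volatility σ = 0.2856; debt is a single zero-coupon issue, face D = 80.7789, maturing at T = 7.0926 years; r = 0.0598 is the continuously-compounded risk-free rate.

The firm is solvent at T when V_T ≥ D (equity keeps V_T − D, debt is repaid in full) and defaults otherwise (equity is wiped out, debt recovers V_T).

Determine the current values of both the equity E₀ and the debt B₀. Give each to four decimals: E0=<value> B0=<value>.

E0=135.5543 B0=51.4163

d₁ = [ln(V₀/D) + (r + σ²/2)T] / (σ√T)
   = [ln(186.9706/80.7789) + (0.0598 + 0.5·0.2856²)·7.0926] / (0.2856·√7.0926)
   = [0.839236 + 0.713400] / 0.760608 = 2.041308
d₂ = d₁ − σ√T = 2.041308 − 0.760608 = 1.280700
N(d₁) = 0.979390,  N(d₂) = 0.899850,  e^(−rT) = 0.654334
E₀ = V₀·N(d₁) − D·e^(−rT)·N(d₂)
   = 186.9706·0.979390 − 80.7789·0.654334·0.899850 = 135.554283
B₀ = V₀ − E₀ = 186.9706 − 135.554283 = 51.416317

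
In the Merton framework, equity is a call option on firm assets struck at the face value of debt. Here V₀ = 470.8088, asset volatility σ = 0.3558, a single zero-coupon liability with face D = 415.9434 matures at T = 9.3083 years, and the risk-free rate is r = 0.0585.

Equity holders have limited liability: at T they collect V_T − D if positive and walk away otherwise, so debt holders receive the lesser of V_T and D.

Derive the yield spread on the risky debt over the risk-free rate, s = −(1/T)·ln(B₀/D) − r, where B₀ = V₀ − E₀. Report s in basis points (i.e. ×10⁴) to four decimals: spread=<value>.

d₁ = [ln(V₀/D) + (r + σ²/2)T] / (σ√T)
   = [ln(470.8088/415.9434) + (0.0585 + 0.5·0.3558²)·9.3083] / (0.3558·√9.3083)
   = [0.123903 + 1.133721] / 1.085528 = 1.158537
d₂ = d₁ − σ√T = 1.158537 − 1.085528 = 0.073008
N(d₁) = 0.876677,  N(d₂) = 0.529100,  e^(−rT) = 0.580111
E₀ = V₀·N(d₁) − D·e^(−rT)·N(d₂)
   = 470.8088·0.876677 − 415.9434·0.580111·0.529100 = 285.079048
B₀ = V₀ − E₀ = 470.8088 − 285.079048 = 185.729752
spread = −(1/T)·ln(B₀/D) − r = −(1/9.3083)·ln(185.729752/415.9434) − 0.0585 = 0.02811695
in basis points: 0.02811695 × 10⁴ = 281.1695 bp

spread=281.1695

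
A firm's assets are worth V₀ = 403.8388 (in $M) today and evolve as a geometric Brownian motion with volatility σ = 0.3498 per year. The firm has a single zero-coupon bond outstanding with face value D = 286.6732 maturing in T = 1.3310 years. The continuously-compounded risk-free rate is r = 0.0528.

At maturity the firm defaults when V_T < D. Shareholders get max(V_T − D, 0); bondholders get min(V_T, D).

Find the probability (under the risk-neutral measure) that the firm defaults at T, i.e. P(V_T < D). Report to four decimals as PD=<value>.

d₁ = [ln(V₀/D) + (r + σ²/2)T] / (σ√T)
   = [ln(403.8388/286.6732) + (0.0528 + 0.5·0.3498²)·1.3310] / (0.3498·√1.3310)
   = [0.342673 + 0.151707] / 0.403561 = 1.225046
d₂ = d₁ − σ√T = 1.225046 − 0.403561 = 0.821485
risk-neutral PD = N(−d₂) = N(-0.821485) = 0.205685

PD=0.2057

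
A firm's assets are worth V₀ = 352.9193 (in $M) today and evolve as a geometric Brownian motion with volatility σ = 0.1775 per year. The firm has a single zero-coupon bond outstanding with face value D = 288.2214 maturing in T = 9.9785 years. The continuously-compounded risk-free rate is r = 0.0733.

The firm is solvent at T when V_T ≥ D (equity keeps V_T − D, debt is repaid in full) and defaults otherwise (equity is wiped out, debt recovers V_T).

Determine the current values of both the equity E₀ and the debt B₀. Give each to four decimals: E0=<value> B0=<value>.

E0=216.6148 B0=136.3045

d₁ = [ln(V₀/D) + (r + σ²/2)T] / (σ√T)
   = [ln(352.9193/288.2214) + (0.0733 + 0.5·0.1775²)·9.9785] / (0.1775·√9.9785)
   = [0.202510 + 0.888617] / 0.560701 = 1.946007
d₂ = d₁ − σ√T = 1.946007 − 0.560701 = 1.385306
N(d₁) = 0.974173,  N(d₂) = 0.917021,  e^(−rT) = 0.481223
E₀ = V₀·N(d₁) − D·e^(−rT)·N(d₂)
   = 352.9193·0.974173 − 288.2214·0.481223·0.917021 = 216.614787
B₀ = V₀ − E₀ = 352.9193 − 216.614787 = 136.304513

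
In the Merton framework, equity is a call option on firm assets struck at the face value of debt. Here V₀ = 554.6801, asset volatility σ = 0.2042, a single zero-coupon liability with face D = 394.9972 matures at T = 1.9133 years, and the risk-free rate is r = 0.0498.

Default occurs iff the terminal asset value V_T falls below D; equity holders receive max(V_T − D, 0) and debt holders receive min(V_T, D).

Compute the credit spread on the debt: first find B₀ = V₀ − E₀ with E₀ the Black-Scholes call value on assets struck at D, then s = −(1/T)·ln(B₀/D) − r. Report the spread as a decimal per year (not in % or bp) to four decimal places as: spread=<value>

d₁ = [ln(V₀/D) + (r + σ²/2)T] / (σ√T)
   = [ln(554.6801/394.9972) + (0.0498 + 0.5·0.2042²)·1.9133] / (0.2042·√1.9133)
   = [0.339513 + 0.135172] / 0.282454 = 1.680577
d₂ = d₁ − σ√T = 1.680577 − 0.282454 = 1.398124
N(d₁) = 0.953577,  N(d₂) = 0.918962,  e^(−rT) = 0.909116
E₀ = V₀·N(d₁) − D·e^(−rT)·N(d₂)
   = 554.6801·0.953577 − 394.9972·0.909116·0.918962 = 198.932694
B₀ = V₀ − E₀ = 554.6801 − 198.932694 = 355.747406
spread = −(1/T)·ln(B₀/D) − r = −(1/1.9133)·ln(355.747406/394.9972) − 0.0498 = 0.00490012

spread=0.0049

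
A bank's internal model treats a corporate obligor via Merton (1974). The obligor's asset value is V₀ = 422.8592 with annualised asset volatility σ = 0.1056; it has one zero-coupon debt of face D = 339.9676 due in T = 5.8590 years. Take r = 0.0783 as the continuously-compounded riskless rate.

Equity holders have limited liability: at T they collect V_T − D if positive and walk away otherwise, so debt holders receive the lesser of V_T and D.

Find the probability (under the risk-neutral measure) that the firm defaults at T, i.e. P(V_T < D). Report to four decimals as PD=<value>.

d₁ = [ln(V₀/D) + (r + σ²/2)T] / (σ√T)
   = [ln(422.8592/339.9676) + (0.0783 + 0.5·0.1056²)·5.8590] / (0.1056·√5.8590)
   = [0.218189 + 0.491428] / 0.255609 = 2.776183
d₂ = d₁ − σ√T = 2.776183 − 0.255609 = 2.520574
risk-neutral PD = N(−d₂) = N(-2.520574) = 0.005858

PD=0.0059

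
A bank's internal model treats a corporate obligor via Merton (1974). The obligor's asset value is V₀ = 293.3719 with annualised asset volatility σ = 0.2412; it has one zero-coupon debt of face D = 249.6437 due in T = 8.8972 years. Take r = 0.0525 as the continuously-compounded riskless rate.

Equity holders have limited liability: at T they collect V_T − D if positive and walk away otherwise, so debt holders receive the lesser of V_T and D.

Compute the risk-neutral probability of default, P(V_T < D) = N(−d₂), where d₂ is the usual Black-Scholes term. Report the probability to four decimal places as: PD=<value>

d₁ = [ln(V₀/D) + (r + σ²/2)T] / (σ√T)
   = [ln(293.3719/249.6437) + (0.0525 + 0.5·0.2412²)·8.8972] / (0.2412·√8.8972)
   = [0.161406 + 0.725911] / 0.719456 = 1.233318
d₂ = d₁ − σ√T = 1.233318 − 0.719456 = 0.513862
risk-neutral PD = N(−d₂) = N(-0.513862) = 0.303674

PD=0.3037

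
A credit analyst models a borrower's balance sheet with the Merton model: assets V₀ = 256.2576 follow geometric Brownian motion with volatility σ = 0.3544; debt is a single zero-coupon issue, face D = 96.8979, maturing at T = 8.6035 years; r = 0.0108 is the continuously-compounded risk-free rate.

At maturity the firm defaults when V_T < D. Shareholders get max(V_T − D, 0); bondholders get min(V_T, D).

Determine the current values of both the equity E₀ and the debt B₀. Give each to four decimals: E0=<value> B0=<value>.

E0=179.3551 B0=76.9025

d₁ = [ln(V₀/D) + (r + σ²/2)T] / (σ√T)
   = [ln(256.2576/96.8979) + (0.0108 + 0.5·0.3544²)·8.6035] / (0.3544·√8.6035)
   = [0.972525 + 0.633215] / 1.039516 = 1.544699
d₂ = d₁ − σ√T = 1.544699 − 1.039516 = 0.505183
N(d₁) = 0.938791,  N(d₂) = 0.693285,  e^(−rT) = 0.911268
E₀ = V₀·N(d₁) − D·e^(−rT)·N(d₂)
   = 256.2576·0.938791 − 96.8979·0.911268·0.693285 = 179.355150
B₀ = V₀ − E₀ = 256.2576 − 179.355150 = 76.902450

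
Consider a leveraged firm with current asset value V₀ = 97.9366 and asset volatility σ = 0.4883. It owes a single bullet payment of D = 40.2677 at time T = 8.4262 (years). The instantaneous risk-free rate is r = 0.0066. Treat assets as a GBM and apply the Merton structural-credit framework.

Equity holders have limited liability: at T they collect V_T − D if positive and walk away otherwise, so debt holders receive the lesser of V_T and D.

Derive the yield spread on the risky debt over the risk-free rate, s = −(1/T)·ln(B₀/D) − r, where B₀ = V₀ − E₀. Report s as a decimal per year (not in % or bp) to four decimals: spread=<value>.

d₁ = [ln(V₀/D) + (r + σ²/2)T] / (σ√T)
   = [ln(97.9366/40.2677) + (0.0066 + 0.5·0.4883²)·8.4262] / (0.4883·√8.4262)
   = [0.888771 + 1.060171] / 1.417433 = 1.374980
d₂ = d₁ − σ√T = 1.374980 − 1.417433 = -0.042453
N(d₁) = 0.915431,  N(d₂) = 0.483069,  e^(−rT) = 0.945905
E₀ = V₀·N(d₁) − D·e^(−rT)·N(d₂)
   = 97.9366·0.915431 − 40.2677·0.945905·0.483069 = 71.254407
B₀ = V₀ − E₀ = 97.9366 − 71.254407 = 26.682193
spread = −(1/T)·ln(B₀/D) − r = −(1/8.4262)·ln(26.682193/40.2677) − 0.0066 = 0.04224209

spread=0.0422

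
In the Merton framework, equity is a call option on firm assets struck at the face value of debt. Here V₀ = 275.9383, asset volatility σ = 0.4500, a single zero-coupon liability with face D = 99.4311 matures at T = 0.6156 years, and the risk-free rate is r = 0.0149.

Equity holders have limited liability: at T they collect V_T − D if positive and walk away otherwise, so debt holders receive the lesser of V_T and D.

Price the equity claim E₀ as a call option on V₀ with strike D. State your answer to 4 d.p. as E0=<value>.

d₁ = [ln(V₀/D) + (r + σ²/2)T] / (σ√T)
   = [ln(275.9383/99.4311) + (0.0149 + 0.5·0.4500²)·0.6156] / (0.4500·√0.6156)
   = [1.020712 + 0.071502] / 0.353071 = 3.093471
d₂ = d₁ − σ√T = 3.093471 − 0.353071 = 2.740400
N(d₁) = 0.999011,  N(d₂) = 0.996932,  e^(−rT) = 0.990869
E₀ = V₀·N(d₁) − D·e^(−rT)·N(d₂)
   = 275.9383·0.999011 − 99.4311·0.990869·0.996932 = 177.444403

E0=177.4444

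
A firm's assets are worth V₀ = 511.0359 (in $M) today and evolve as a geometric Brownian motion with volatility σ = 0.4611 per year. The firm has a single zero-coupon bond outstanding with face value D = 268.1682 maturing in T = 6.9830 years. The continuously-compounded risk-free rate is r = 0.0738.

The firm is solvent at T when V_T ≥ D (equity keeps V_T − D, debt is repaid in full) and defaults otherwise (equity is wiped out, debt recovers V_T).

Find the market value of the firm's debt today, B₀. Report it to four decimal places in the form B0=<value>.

d₁ = [ln(V₀/D) + (r + σ²/2)T] / (σ√T)
   = [ln(511.0359/268.1682) + (0.0738 + 0.5·0.4611²)·6.9830] / (0.4611·√6.9830)
   = [0.644825 + 1.257684] / 1.218474 = 1.561388
d₂ = d₁ − σ√T = 1.561388 − 1.218474 = 0.342914
N(d₁) = 0.940784,  N(d₂) = 0.634168,  e^(−rT) = 0.597294
E₀ = V₀·N(d₁) − D·e^(−rT)·N(d₂)
   = 511.0359·0.940784 − 268.1682·0.597294·0.634168 = 379.196185
B₀ = V₀ − E₀ = 511.0359 − 379.196185 = 131.839715

B0=131.8397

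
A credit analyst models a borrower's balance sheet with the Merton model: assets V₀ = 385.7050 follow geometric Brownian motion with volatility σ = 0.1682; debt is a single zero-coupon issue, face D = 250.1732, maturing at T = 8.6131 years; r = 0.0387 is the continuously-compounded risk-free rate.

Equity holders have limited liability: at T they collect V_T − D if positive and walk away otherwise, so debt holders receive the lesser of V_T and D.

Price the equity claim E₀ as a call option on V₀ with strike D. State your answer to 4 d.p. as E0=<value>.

d₁ = [ln(V₀/D) + (r + σ²/2)T] / (σ√T)
   = [ln(385.7050/250.1732) + (0.0387 + 0.5·0.1682²)·8.6131] / (0.1682·√8.6131)
   = [0.432919 + 0.455165] / 0.493635 = 1.799071
d₂ = d₁ − σ√T = 1.799071 − 0.493635 = 1.305436
N(d₁) = 0.963996,  N(d₂) = 0.904128,  e^(−rT) = 0.716536
E₀ = V₀·N(d₁) − D·e^(−rT)·N(d₂)
   = 385.7050·0.963996 − 250.1732·0.716536·0.904128 = 209.745972

E0=209.7460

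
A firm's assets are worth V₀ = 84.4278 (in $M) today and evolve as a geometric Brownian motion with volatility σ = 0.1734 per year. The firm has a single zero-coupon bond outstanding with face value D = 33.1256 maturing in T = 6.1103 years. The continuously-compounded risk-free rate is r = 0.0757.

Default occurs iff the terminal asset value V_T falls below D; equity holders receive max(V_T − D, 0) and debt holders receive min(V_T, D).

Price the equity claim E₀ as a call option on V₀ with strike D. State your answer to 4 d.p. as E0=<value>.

d₁ = [ln(V₀/D) + (r + σ²/2)T] / (σ√T)
   = [ln(84.4278/33.1256) + (0.0757 + 0.5·0.1734²)·6.1103] / (0.1734·√6.1103)
   = [0.935590 + 0.554411] / 0.428628 = 3.476211
d₂ = d₁ − σ√T = 3.476211 − 0.428628 = 3.047584
N(d₁) = 0.999746,  N(d₂) = 0.998847,  e^(−rT) = 0.629676
E₀ = V₀·N(d₁) − D·e^(−rT)·N(d₂)
   = 84.4278·0.999746 − 33.1256·0.629676·0.998847 = 63.571992

E0=63.5720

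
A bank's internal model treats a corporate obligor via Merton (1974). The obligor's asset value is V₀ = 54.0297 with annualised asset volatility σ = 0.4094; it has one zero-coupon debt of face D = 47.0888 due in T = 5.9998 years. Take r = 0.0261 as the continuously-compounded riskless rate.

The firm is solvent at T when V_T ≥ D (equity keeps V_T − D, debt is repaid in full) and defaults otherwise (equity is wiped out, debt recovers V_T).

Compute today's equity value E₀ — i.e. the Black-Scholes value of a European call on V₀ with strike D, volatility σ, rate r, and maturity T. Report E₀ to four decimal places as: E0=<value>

d₁ = [ln(V₀/D) + (r + σ²/2)T] / (σ√T)
   = [ln(54.0297/47.0888) + (0.0261 + 0.5·0.4094²)·5.9998] / (0.4094·√5.9998)
   = [0.137499 + 0.659403] / 1.002804 = 0.794673
d₂ = d₁ − σ√T = 0.794673 − 1.002804 = -0.208131
N(d₁) = 0.786598,  N(d₂) = 0.417563,  e^(−rT) = 0.855050
E₀ = V₀·N(d₁) − D·e^(−rT)·N(d₂)
   = 54.0297·0.786598 − 47.0888·0.855050·0.417563 = 25.687189

E0=25.6872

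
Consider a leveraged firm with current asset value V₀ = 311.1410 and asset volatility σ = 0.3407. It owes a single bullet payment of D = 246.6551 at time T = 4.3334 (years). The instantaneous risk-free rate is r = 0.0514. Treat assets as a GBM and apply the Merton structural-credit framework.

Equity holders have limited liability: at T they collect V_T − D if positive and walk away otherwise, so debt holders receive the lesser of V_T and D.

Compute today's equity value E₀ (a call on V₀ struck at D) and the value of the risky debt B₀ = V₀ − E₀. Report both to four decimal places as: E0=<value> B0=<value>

E0=140.4946 B0=170.6464

d₁ = [ln(V₀/D) + (r + σ²/2)T] / (σ√T)
   = [ln(311.1410/246.6551) + (0.0514 + 0.5·0.3407²)·4.3334] / (0.3407·√4.3334)
   = [0.232255 + 0.474240] / 0.709229 = 0.996145
d₂ = d₁ − σ√T = 0.996145 − 0.709229 = 0.286916
N(d₁) = 0.840410,  N(d₂) = 0.612912,  e^(−rT) = 0.800325
E₀ = V₀·N(d₁) − D·e^(−rT)·N(d₂)
   = 311.1410·0.840410 − 246.6551·0.800325·0.612912 = 140.494618
B₀ = V₀ − E₀ = 311.1410 − 140.494618 = 170.646382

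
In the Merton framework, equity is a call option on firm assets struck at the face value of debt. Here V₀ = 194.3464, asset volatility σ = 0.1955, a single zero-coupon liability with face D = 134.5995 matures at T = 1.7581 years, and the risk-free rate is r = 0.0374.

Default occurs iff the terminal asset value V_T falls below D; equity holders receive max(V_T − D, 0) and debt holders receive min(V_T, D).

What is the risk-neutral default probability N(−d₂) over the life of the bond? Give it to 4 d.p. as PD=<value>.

d₁ = [ln(V₀/D) + (r + σ²/2)T] / (σ√T)
   = [ln(194.3464/134.5995) + (0.0374 + 0.5·0.1955²)·1.7581] / (0.1955·√1.7581)
   = [0.367338 + 0.099350] / 0.259220 = 1.800358
d₂ = d₁ − σ√T = 1.800358 − 0.259220 = 1.541138
risk-neutral PD = N(−d₂) = N(-1.541138) = 0.061642

PD=0.0616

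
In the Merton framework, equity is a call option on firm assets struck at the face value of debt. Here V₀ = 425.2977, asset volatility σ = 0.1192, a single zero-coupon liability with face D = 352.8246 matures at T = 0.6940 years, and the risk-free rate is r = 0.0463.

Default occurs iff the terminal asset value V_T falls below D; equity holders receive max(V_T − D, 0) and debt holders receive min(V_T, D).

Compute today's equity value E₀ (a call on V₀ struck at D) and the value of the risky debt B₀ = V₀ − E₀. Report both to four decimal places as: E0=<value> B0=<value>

E0=83.8122 B0=341.4855

d₁ = [ln(V₀/D) + (r + σ²/2)T] / (σ√T)
   = [ln(425.2977/352.8246) + (0.0463 + 0.5·0.1192²)·0.6940] / (0.1192·√0.6940)
   = [0.186818 + 0.037063] / 0.099302 = 2.254557
d₂ = d₁ − σ√T = 2.254557 − 0.099302 = 2.155255
N(d₁) = 0.987919,  N(d₂) = 0.984429,  e^(−rT) = 0.968379
E₀ = V₀·N(d₁) − D·e^(−rT)·N(d₂)
   = 425.2977·0.987919 − 352.8246·0.968379·0.984429 = 83.812167
B₀ = V₀ − E₀ = 425.2977 − 83.812167 = 341.485533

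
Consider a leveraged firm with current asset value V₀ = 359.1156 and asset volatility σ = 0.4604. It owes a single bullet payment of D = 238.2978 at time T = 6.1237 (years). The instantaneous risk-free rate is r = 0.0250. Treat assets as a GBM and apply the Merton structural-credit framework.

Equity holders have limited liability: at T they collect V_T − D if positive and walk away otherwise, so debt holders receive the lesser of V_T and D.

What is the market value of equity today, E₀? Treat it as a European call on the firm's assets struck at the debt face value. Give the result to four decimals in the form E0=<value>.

E0=211.4252

d₁ = [ln(V₀/D) + (r + σ²/2)T] / (σ√T)
   = [ln(359.1156/238.2978) + (0.0250 + 0.5·0.4604²)·6.1237] / (0.4604·√6.1237)
   = [0.410123 + 0.802107] / 1.139311 = 1.064003
d₂ = d₁ − σ√T = 1.064003 − 1.139311 = -0.075308
N(d₁) = 0.856336,  N(d₂) = 0.469985,  e^(−rT) = 0.858050
E₀ = V₀·N(d₁) − D·e^(−rT)·N(d₂)
   = 359.1156·0.856336 − 238.2978·0.858050·0.469985 = 211.425222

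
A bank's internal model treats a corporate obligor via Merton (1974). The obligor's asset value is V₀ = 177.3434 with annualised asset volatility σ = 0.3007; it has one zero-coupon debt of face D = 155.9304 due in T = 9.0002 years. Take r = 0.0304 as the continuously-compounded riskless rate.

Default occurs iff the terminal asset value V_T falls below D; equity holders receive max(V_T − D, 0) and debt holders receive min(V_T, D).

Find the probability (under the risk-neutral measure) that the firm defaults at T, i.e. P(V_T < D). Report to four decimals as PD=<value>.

PD=0.5020

d₁ = [ln(V₀/D) + (r + σ²/2)T] / (σ√T)
   = [ln(177.3434/155.9304) + (0.0304 + 0.5·0.3007²)·9.0002] / (0.3007·√9.0002)
   = [0.128678 + 0.680507] / 0.902110 = 0.896992
d₂ = d₁ − σ√T = 0.896992 − 0.902110 = -0.005118
risk-neutral PD = N(−d₂) = N(0.005118) = 0.502042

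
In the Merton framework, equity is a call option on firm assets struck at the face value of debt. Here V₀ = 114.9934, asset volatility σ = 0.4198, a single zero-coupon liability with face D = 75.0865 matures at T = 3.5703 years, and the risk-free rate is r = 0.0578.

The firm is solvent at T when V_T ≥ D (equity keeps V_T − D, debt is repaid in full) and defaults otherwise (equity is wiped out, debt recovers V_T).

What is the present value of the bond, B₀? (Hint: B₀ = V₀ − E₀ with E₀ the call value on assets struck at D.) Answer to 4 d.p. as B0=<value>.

B0=53.4211

d₁ = [ln(V₀/D) + (r + σ²/2)T] / (σ√T)
   = [ln(114.9934/75.0865) + (0.0578 + 0.5·0.4198²)·3.5703] / (0.4198·√3.5703)
   = [0.426234 + 0.520964] / 0.793222 = 1.194114
d₂ = d₁ − σ√T = 1.194114 − 0.793222 = 0.400892
N(d₁) = 0.883783,  N(d₂) = 0.655750,  e^(−rT) = 0.813537
E₀ = V₀·N(d₁) − D·e^(−rT)·N(d₂)
   = 114.9934·0.883783 − 75.0865·0.813537·0.655750 = 61.572305
B₀ = V₀ − E₀ = 114.9934 − 61.572305 = 53.421095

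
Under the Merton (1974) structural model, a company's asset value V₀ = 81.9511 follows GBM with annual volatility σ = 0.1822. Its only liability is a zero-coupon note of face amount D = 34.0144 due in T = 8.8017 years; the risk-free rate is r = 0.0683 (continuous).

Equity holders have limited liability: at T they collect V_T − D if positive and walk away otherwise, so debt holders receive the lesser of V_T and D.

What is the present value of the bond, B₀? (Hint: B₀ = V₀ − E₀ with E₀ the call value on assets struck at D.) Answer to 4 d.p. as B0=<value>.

d₁ = [ln(V₀/D) + (r + σ²/2)T] / (σ√T)
   = [ln(81.9511/34.0144) + (0.0683 + 0.5·0.1822²)·8.8017] / (0.1822·√8.8017)
   = [0.879339 + 0.747250] / 0.540545 = 3.009167
d₂ = d₁ − σ√T = 3.009167 − 0.540545 = 2.468622
N(d₁) = 0.998690,  N(d₂) = 0.993218,  e^(−rT) = 0.548178
E₀ = V₀·N(d₁) − D·e^(−rT)·N(d₂)
   = 81.9511·0.998690 − 34.0144·0.548178·0.993218 = 63.324280
B₀ = V₀ − E₀ = 81.9511 − 63.324280 = 18.626820

B0=18.6268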